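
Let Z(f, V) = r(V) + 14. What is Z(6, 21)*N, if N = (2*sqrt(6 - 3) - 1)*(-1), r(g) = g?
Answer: 35 - 70*sqrt(3) ≈ -86.244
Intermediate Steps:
Z(f, V) = 14 + V (Z(f, V) = V + 14 = 14 + V)
N = 1 - 2*sqrt(3) (N = (2*sqrt(3) - 1)*(-1) = (-1 + 2*sqrt(3))*(-1) = 1 - 2*sqrt(3) ≈ -2.4641)
Z(6, 21)*N = (14 + 21)*(1 - 2*sqrt(3)) = 35*(1 - 2*sqrt(3)) = 35 - 70*sqrt(3)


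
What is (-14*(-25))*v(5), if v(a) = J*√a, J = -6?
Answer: -2100*√5 ≈ -4695.7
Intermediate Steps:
v(a) = -6*√a
(-14*(-25))*v(5) = (-14*(-25))*(-6*√5) = 350*(-6*√5) = -2100*√5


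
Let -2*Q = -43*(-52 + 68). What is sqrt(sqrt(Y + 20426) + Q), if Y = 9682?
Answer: sqrt(344 + 2*sqrt(7527)) ≈ 22.749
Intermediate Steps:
Q = 344 (Q = -(-43)*(-52 + 68)/2 = -(-43)*16/2 = -1/2*(-688) = 344)
sqrt(sqrt(Y + 20426) + Q) = sqrt(sqrt(9682 + 20426) + 344) = sqrt(sqrt(30108) + 344) = sqrt(2*sqrt(7527) + 344) = sqrt(344 + 2*sqrt(7527))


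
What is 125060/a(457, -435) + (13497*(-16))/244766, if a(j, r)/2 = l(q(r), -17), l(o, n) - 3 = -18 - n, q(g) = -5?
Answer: 3826196519/122383 ≈ 31264.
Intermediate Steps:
l(o, n) = -15 - n (l(o, n) = 3 + (-18 - n) = -15 - n)
a(j, r) = 4 (a(j, r) = 2*(-15 - 1*(-17)) = 2*(-15 + 17) = 2*2 = 4)
125060/a(457, -435) + (13497*(-16))/244766 = 125060/4 + (13497*(-16))/244766 = 125060*(¼) - 215952*1/244766 = 31265 - 107976/122383 = 3826196519/122383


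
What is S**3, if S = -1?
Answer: -1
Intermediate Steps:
S**3 = (-1)**3 = -1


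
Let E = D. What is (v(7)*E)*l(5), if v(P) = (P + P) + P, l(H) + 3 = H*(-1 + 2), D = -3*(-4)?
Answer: 504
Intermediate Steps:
D = 12
l(H) = -3 + H (l(H) = -3 + H*(-1 + 2) = -3 + H*1 = -3 + H)
E = 12
v(P) = 3*P (v(P) = 2*P + P = 3*P)
(v(7)*E)*l(5) = ((3*7)*12)*(-3 + 5) = (21*12)*2 = 252*2 = 504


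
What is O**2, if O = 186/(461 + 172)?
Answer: 3844/44521 ≈ 0.086341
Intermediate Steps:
O = 62/211 (O = 186/633 = 186*(1/633) = 62/211 ≈ 0.29384)
O**2 = (62/211)**2 = 3844/44521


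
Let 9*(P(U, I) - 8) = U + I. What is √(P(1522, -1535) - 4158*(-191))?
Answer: √7147661/3 ≈ 891.17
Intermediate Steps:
P(U, I) = 8 + I/9 + U/9 (P(U, I) = 8 + (U + I)/9 = 8 + (I + U)/9 = 8 + (I/9 + U/9) = 8 + I/9 + U/9)
√(P(1522, -1535) - 4158*(-191)) = √((8 + (⅑)*(-1535) + (⅑)*1522) - 4158*(-191)) = √((8 - 1535/9 + 1522/9) + 794178) = √(59/9 + 794178) = √(7147661/9) = √7147661/3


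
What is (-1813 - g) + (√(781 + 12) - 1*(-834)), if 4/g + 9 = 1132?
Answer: -1099421/1123 + √793 ≈ -950.84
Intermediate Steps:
g = 4/1123 (g = 4/(-9 + 1132) = 4/1123 ≈ 0.0035619)
(-1813 - g) + (√(781 + 12) - 1*(-834)) = (-1813 - 1*4/1123) + (√(781 + 12) - 1*(-834)) = (-1813 - 4/1123) + (√793 + 834) = -2036003/1123 + (834 + √793) = -1099421/1123 + √793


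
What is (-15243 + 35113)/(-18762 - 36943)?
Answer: -3974/11141 ≈ -0.35670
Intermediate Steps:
(-15243 + 35113)/(-18762 - 36943) = 19870/(-55705) = 19870*(-1/55705) = -3974/11141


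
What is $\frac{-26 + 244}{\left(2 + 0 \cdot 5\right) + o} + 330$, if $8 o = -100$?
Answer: $\frac{6494}{21} \approx 309.24$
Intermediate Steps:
$o = - \frac{25}{2}$ ($o = \frac{1}{8} \left(-100\right) = - \frac{25}{2} \approx -12.5$)
$\frac{-26 + 244}{\left(2 + 0 \cdot 5\right) + o} + 330 = \frac{-26 + 244}{\left(2 + 0 \cdot 5\right) - \frac{25}{2}} + 330 = \frac{218}{\left(2 + 0\right) - \frac{25}{2}} + 330 = \frac{218}{2 - \frac{25}{2}} + 330 = \frac{218}{- \frac{21}{2}} + 330 = 218 \left(- \frac{2}{21}\right) + 330 = - \frac{436}{21} + 330 = \frac{6494}{21}$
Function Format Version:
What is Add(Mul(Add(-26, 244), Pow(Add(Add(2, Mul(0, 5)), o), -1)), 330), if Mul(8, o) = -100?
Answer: Rational(6494, 21) ≈ 309.24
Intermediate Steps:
o = Rational(-25, 2) (o = Mul(Rational(1, 8), -100) = Rational(-25, 2) ≈ -12.500)
Add(Mul(Add(-26, 244), Pow(Add(Add(2, Mul(0, 5)), o), -1)), 330) = Add(Mul(Add(-26, 244), Pow(Add(Add(2, Mul(0, 5)), Rational(-25, 2)), -1)), 330) = Add(Mul(218, Pow(Add(Add(2, 0), Rational(-25, 2)), -1)), 330) = Add(Mul(218, Pow(Add(2, Rational(-25, 2)), -1)), 330) = Add(Mul(218, Pow(Rational(-21, 2), -1)), 330) = Add(Mul(218, Rational(-2, 21)), 330) = Add(Rational(-436, 21), 330) = Rational(6494, 21)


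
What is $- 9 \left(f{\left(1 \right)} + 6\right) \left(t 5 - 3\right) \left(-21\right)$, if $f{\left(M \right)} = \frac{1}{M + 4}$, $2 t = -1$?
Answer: $- \frac{64449}{10} \approx -6444.9$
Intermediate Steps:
$t = - \frac{1}{2}$ ($t = \frac{1}{2} \left(-1\right) = - \frac{1}{2} \approx -0.5$)
$f{\left(M \right)} = \frac{1}{4 + M}$
$- 9 \left(f{\left(1 \right)} + 6\right) \left(t 5 - 3\right) \left(-21\right) = - 9 \left(\frac{1}{4 + 1} + 6\right) \left(\left(- \frac{1}{2}\right) 5 - 3\right) \left(-21\right) = - 9 \left(\frac{1}{5} + 6\right) \left(- \frac{5}{2} - 3\right) \left(-21\right) = - 9 \left(\frac{1}{5} + 6\right) \left(- \frac{11}{2}\right) \left(-21\right) = - 9 \cdot \frac{31}{5} \left(- \frac{11}{2}\right) \left(-21\right) = \left(-9\right) \left(- \frac{341}{10}\right) \left(-21\right) = \frac{3069}{10} \left(-21\right) = - \frac{64449}{10}$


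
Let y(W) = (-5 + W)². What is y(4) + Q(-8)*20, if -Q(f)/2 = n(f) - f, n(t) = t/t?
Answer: -359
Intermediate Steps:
n(t) = 1
Q(f) = -2 + 2*f (Q(f) = -2*(1 - f) = -2 + 2*f)
y(4) + Q(-8)*20 = (-5 + 4)² + (-2 + 2*(-8))*20 = (-1)² + (-2 - 16)*20 = 1 - 18*20 = 1 - 360 = -359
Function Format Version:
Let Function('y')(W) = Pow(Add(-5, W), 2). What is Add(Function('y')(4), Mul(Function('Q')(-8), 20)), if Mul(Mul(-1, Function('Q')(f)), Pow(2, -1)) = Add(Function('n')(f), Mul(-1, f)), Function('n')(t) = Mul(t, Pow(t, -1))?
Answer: -359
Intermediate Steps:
Function('n')(t) = 1
Function('Q')(f) = Add(-2, Mul(2, f)) (Function('Q')(f) = Mul(-2, Add(1, Mul(-1, f))) = Add(-2, Mul(2, f)))
Add(Function('y')(4), Mul(Function('Q')(-8), 20)) = Add(Pow(Add(-5, 4), 2), Mul(Add(-2, Mul(2, -8)), 20)) = Add(Pow(-1, 2), Mul(Add(-2, -16), 20)) = Add(1, Mul(-18, 20)) = Add(1, -360) = -359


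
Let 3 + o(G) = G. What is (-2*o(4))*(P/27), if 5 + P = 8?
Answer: -2/9 ≈ -0.22222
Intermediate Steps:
P = 3 (P = -5 + 8 = 3)
o(G) = -3 + G
(-2*o(4))*(P/27) = (-2*(-3 + 4))*(3/27) = (-2*1)*(3*(1/27)) = -2*⅑ = -2/9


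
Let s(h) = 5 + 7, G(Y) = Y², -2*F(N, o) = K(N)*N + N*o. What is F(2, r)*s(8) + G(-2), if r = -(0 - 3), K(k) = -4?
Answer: 16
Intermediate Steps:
r = 3 (r = -1*(-3) = 3)
F(N, o) = 2*N - N*o/2 (F(N, o) = -(-4*N + N*o)/2 = 2*N - N*o/2)
s(h) = 12
F(2, r)*s(8) + G(-2) = ((½)*2*(4 - 1*3))*12 + (-2)² = ((½)*2*(4 - 3))*12 + 4 = ((½)*2*1)*12 + 4 = 1*12 + 4 = 12 + 4 = 16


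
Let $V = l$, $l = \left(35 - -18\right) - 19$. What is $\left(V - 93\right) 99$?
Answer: $-5841$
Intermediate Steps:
$l = 34$ ($l = \left(35 + 18\right) - 19 = 53 - 19 = 34$)
$V = 34$
$\left(V - 93\right) 99 = \left(34 - 93\right) 99 = \left(-59\right) 99 = -5841$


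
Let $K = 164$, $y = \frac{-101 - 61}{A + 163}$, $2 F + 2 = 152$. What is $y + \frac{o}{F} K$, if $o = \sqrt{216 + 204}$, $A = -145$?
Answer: $-9 + \frac{328 \sqrt{105}}{75} \approx 35.813$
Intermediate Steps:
$F = 75$ ($F = -1 + \frac{1}{2} \cdot 152 = -1 + 76 = 75$)
$y = -9$ ($y = \frac{-101 - 61}{-145 + 163} = - \frac{162}{18} = \left(-162\right) \frac{1}{18} = -9$)
$o = 2 \sqrt{105}$ ($o = \sqrt{420} = 2 \sqrt{105} \approx 20.494$)
$y + \frac{o}{F} K = -9 + \frac{2 \sqrt{105}}{75} \cdot 164 = -9 + \frac{328 \sqrt{105}}{75}$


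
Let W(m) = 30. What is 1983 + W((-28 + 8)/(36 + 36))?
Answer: 2013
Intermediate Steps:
1983 + W((-28 + 8)/(36 + 36)) = 1983 + 30 = 2013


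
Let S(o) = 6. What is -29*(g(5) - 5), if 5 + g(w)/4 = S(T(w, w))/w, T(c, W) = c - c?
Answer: 2929/5 ≈ 585.80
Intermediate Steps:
T(c, W) = 0
g(w) = -20 + 24/w (g(w) = -20 + 4*(6/w) = -20 + 24/w)
-29*(g(5) - 5) = -29*((-20 + 24/5) - 5) = -29*(-76/5 - 5) = -29*(-101/5) = 2929/5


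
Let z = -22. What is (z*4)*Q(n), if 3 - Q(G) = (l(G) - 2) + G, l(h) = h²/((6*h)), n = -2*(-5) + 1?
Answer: 2068/3 ≈ 689.33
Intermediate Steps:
n = 11 (n = 10 + 1 = 11)
l(h) = h/6 (l(h) = (1/(6*h))*h² = h/6)
Q(G) = 5 - 7*G/6 (Q(G) = 3 - ((G/6 - 2) + G) = 3 - ((-2 + G/6) + G) = 3 - (-2 + 7*G/6) = 3 + (2 - 7*G/6) = 5 - 7*G/6)
(z*4)*Q(n) = (-22*4)*(5 - 7/6*11) = -88*(5 - 77/6) = -88*(-47/6) = 2068/3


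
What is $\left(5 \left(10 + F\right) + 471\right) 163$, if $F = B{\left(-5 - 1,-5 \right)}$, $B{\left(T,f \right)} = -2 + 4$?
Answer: $86553$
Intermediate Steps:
$B{\left(T,f \right)} = 2$
$F = 2$
$\left(5 \left(10 + F\right) + 471\right) 163 = \left(5 \left(10 + 2\right) + 471\right) 163 = \left(5 \cdot 12 + 471\right) 163 = \left(60 + 471\right) 163 = 531 \cdot 163 = 86553$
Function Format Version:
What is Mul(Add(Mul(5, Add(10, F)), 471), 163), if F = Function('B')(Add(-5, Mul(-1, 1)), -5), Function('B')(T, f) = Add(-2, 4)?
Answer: 86553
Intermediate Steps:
Function('B')(T, f) = 2
F = 2
Mul(Add(Mul(5, Add(10, F)), 471), 163) = Mul(Add(Mul(5, Add(10, 2)), 471), 163) = Mul(Add(Mul(5, 12), 471), 163) = Mul(Add(60, 471), 163) = Mul(531, 163) = 86553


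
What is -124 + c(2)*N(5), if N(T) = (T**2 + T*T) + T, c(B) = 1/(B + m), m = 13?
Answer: -361/3 ≈ -120.33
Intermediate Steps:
c(B) = 1/(13 + B) (c(B) = 1/(B + 13) = 1/(13 + B))
N(T) = T + 2*T**2 (N(T) = (T**2 + T**2) + T = 2*T**2 + T = T + 2*T**2)
-124 + c(2)*N(5) = -124 + (5*(1 + 2*5))/(13 + 2) = -124 + (5*(1 + 10))/15 = -124 + (5*11)/15 = -124 + (1/15)*55 = -124 + 11/3 = -361/3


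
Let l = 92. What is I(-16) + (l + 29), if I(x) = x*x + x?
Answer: 361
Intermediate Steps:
I(x) = x + x**2 (I(x) = x**2 + x = x + x**2)
I(-16) + (l + 29) = -16*(1 - 16) + (92 + 29) = -16*(-15) + 121 = 240 + 121 = 361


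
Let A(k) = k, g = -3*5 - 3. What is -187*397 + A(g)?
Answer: -74257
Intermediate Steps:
g = -18 (g = -15 - 3 = -18)
-187*397 + A(g) = -187*397 - 18 = -74239 - 18 = -74257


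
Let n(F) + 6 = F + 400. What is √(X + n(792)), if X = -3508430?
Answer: 2*I*√876811 ≈ 1872.8*I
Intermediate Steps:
n(F) = 394 + F (n(F) = -6 + (F + 400) = -6 + (400 + F) = 394 + F)
√(X + n(792)) = √(-3508430 + (394 + 792)) = √(-3508430 + 1186) = √(-3507244) = 2*I*√876811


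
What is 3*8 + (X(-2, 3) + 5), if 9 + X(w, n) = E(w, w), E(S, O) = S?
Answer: 18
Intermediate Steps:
X(w, n) = -9 + w
3*8 + (X(-2, 3) + 5) = 3*8 + ((-9 - 2) + 5) = 24 + (-11 + 5) = 24 - 6 = 18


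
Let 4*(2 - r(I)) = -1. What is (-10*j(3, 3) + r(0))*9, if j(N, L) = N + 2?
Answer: -1719/4 ≈ -429.75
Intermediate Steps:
r(I) = 9/4 (r(I) = 2 - ¼*(-1) = 2 + ¼ = 9/4)
j(N, L) = 2 + N
(-10*j(3, 3) + r(0))*9 = (-10*(2 + 3) + 9/4)*9 = (-10*5 + 9/4)*9 = (-50 + 9/4)*9 = -191/4*9 = -1719/4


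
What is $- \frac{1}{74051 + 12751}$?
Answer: $- \frac{1}{86802} \approx -1.152 \cdot 10^{-5}$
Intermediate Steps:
$- \frac{1}{74051 + 12751} = - \frac{1}{86802}$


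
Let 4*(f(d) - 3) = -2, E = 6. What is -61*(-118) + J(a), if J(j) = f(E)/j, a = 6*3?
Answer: 259133/36 ≈ 7198.1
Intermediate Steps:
a = 18
f(d) = 5/2 (f(d) = 3 + (¼)*(-2) = 3 - ½ = 5/2)
J(j) = 5/(2*j)
-61*(-118) + J(a) = -61*(-118) + (5/2)/18 = 7198 + (5/2)*(1/18) = 7198 + 5/36 = 259133/36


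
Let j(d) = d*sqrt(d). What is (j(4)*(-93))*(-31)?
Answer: 23064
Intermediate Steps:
j(d) = d**(3/2)
(j(4)*(-93))*(-31) = (4**(3/2)*(-93))*(-31) = (8*(-93))*(-31) = -744*(-31) = 23064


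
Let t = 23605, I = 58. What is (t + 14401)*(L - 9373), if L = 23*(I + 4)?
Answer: -302033682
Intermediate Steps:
L = 1426 (L = 23*(58 + 4) = 23*62 = 1426)
(t + 14401)*(L - 9373) = (23605 + 14401)*(1426 - 9373) = 38006*(-7947) = -302033682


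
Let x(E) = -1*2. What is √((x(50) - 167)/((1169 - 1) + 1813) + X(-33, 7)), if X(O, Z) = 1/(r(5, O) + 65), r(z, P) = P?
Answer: I*√14469774/23848 ≈ 0.15951*I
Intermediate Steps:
x(E) = -2
X(O, Z) = 1/(65 + O) (X(O, Z) = 1/(O + 65) = 1/(65 + O))
√((x(50) - 167)/((1169 - 1) + 1813) + X(-33, 7)) = √((-2 - 167)/((1169 - 1) + 1813) + 1/(65 - 33)) = √(-169/(1168 + 1813) + 1/32) = √(-169/2981 + 1/32) = √(-2427/95392) = I*√14469774/23848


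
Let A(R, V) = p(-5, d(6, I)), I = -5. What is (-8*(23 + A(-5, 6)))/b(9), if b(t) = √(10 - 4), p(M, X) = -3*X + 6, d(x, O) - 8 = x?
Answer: 52*√6/3 ≈ 42.458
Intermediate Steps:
d(x, O) = 8 + x
p(M, X) = 6 - 3*X
A(R, V) = -36 (A(R, V) = 6 - 3*(8 + 6) = 6 - 3*14 = 6 - 42 = -36)
b(t) = √6
(-8*(23 + A(-5, 6)))/b(9) = (-8*(23 - 36))/(√6) = (-8*(-13))*(√6/6) = 104*(√6/6) = 52*√6/3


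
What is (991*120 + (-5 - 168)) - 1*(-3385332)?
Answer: 3504079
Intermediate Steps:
(991*120 + (-5 - 168)) - 1*(-3385332) = (118920 - 173) + 3385332 = 118747 + 3385332 = 3504079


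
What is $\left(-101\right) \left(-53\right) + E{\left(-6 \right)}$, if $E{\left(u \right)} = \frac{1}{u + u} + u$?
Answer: $\frac{64163}{12} \approx 5346.9$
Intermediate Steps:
$E{\left(u \right)} = u + \frac{1}{2 u}$ ($E{\left(u \right)} = \frac{1}{2 u} + u = u + \frac{1}{2 u}$)
$\left(-101\right) \left(-53\right) + E{\left(-6 \right)} = \left(-101\right) \left(-53\right) - \left(6 - \frac{1}{2 \left(-6\right)}\right) = 5353 + \left(-6 + \frac{1}{2} \left(- \frac{1}{6}\right)\right) = 5353 - \frac{73}{12} = \frac{64163}{12}$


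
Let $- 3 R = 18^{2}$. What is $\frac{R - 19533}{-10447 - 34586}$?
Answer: $\frac{6547}{15011} \approx 0.43615$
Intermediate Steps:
$R = -108$ ($R = - \frac{18^{2}}{3} = \left(- \frac{1}{3}\right) 324 = -108$)
$\frac{R - 19533}{-10447 - 34586} = \frac{-108 - 19533}{-10447 - 34586} = \frac{-108 - 19533}{-45033} = \left(-108 - 19533\right) \left(- \frac{1}{45033}\right) = \left(-19641\right) \left(- \frac{1}{45033}\right) = \frac{6547}{15011}$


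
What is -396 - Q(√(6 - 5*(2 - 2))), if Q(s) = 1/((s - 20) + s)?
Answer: -37219/94 + √6/188 ≈ -395.93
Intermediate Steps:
Q(s) = 1/(-20 + 2*s) (Q(s) = 1/((-20 + s) + s) = 1/(-20 + 2*s))
-396 - Q(√(6 - 5*(2 - 2))) = -396 - 1/(2*(-10 + √(6 - 5*(2 - 2)))) = -396 - 1/(2*(-10 + √(6 - 5*0))) = -396 - 1/(2*(-10 + √(6 + 0))) = -396 - 1/(2*(-10 + √6))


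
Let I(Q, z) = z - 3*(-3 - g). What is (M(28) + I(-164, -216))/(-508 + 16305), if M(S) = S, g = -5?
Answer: -194/15797 ≈ -0.012281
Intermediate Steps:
I(Q, z) = -6 + z (I(Q, z) = z - 3*(-3 - 1*(-5)) = z - 3*(-3 + 5) = z - 3*2 = z - 6 = -6 + z)
(M(28) + I(-164, -216))/(-508 + 16305) = (28 + (-6 - 216))/(-508 + 16305) = (28 - 222)/15797 = -194*1/15797 = -194/15797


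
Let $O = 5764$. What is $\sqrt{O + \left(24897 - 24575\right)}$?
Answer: $\sqrt{6086} \approx 78.013$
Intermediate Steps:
$\sqrt{O + \left(24897 - 24575\right)} = \sqrt{5764 + \left(24897 - 24575\right)} = \sqrt{5764 + 322} = \sqrt{6086}$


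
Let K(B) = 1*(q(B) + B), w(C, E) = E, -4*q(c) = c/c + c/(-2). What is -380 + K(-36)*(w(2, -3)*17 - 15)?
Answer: 4619/2 ≈ 2309.5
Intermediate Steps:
q(c) = -¼ + c/8 (q(c) = -(c/c + c/(-2))/4 = -(1 + c*(-½))/4 = -(1 - c/2)/4 = -¼ + c/8)
K(B) = -¼ + 9*B/8 (K(B) = 1*((-¼ + B/8) + B) = 1*(-¼ + 9*B/8) = -¼ + 9*B/8)
-380 + K(-36)*(w(2, -3)*17 - 15) = -380 + (-¼ + (9/8)*(-36))*(-3*17 - 15) = -380 + (-¼ - 81/2)*(-51 - 15) = -380 - 163/4*(-66) = -380 + 5379/2 = 4619/2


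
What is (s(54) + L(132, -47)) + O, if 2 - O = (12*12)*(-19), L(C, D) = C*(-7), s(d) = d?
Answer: 1868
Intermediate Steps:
L(C, D) = -7*C
O = 2738 (O = 2 - 12*12*(-19) = 2 - 144*(-19) = 2 - 1*(-2736) = 2 + 2736 = 2738)
(s(54) + L(132, -47)) + O = (54 - 7*132) + 2738 = (54 - 924) + 2738 = -870 + 2738 = 1868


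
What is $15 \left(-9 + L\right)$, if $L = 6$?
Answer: $-45$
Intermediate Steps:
$15 \left(-9 + L\right) = 15 \left(-9 + 6\right) = 15 \left(-3\right) = -45$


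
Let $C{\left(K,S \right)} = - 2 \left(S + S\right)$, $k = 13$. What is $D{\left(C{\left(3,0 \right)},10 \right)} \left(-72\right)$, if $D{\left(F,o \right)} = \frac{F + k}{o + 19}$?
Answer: $- \frac{936}{29} \approx -32.276$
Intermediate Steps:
$C{\left(K,S \right)} = - 4 S$ ($C{\left(K,S \right)} = - 2 \cdot 2 S = - 4 S$)
$D{\left(F,o \right)} = \frac{13 + F}{19 + o}$ ($D{\left(F,o \right)} = \frac{F + 13}{o + 19} = \frac{13 + F}{19 + o}$)
$D{\left(C{\left(3,0 \right)},10 \right)} \left(-72\right) = \frac{13 - 0}{19 + 10} \left(-72\right) = \frac{13 + 0}{29} \left(-72\right) = \frac{1}{29} \cdot 13 \left(-72\right) = \frac{13}{29} \left(-72\right) = - \frac{936}{29}$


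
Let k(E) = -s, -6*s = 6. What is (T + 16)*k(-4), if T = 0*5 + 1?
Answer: 17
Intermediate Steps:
s = -1 (s = -⅙*6 = -1)
k(E) = 1 (k(E) = -1*(-1) = 1)
T = 1 (T = 0 + 1 = 1)
(T + 16)*k(-4) = (1 + 16)*1 = 17*1 = 17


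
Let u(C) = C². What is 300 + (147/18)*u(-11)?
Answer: 7729/6 ≈ 1288.2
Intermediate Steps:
300 + (147/18)*u(-11) = 300 + (147/18)*(-11)² = 300 + (147*(1/18))*121 = 300 + (49/6)*121 = 300 + 5929/6 = 7729/6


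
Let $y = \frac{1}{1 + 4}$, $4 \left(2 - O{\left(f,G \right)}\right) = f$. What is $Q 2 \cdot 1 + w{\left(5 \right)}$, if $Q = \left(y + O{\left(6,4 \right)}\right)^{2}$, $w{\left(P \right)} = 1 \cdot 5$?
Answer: $\frac{299}{50} \approx 5.98$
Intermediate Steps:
$O{\left(f,G \right)} = 2 - \frac{f}{4}$
$w{\left(P \right)} = 5$
$y = \frac{1}{5} \approx 0.2$
$Q = \frac{49}{100}$ ($Q = \left(\frac{1}{5} + \left(2 - \frac{3}{2}\right)\right)^{2} = \left(\frac{1}{5} + \frac{1}{2}\right)^{2} = \left(\frac{7}{10}\right)^{2} = \frac{49}{100} \approx 0.49$)
$Q 2 \cdot 1 + w{\left(5 \right)} = \frac{49 \cdot 2 \cdot 1}{100} + 5 = \frac{49}{100} \cdot 2 + 5 = \frac{49}{50} + 5 = \frac{299}{50}$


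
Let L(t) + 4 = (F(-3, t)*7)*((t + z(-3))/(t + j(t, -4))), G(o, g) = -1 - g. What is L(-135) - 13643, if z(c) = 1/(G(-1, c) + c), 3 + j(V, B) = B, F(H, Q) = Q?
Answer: -1033197/71 ≈ -14552.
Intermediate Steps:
j(V, B) = -3 + B
z(c) = -1 (z(c) = 1/((-1 - c) + c) = 1/(-1) = -1)
L(t) = -4 + 7*t*(-1 + t)/(-7 + t) (L(t) = -4 + (t*7)*((t - 1)/(t + (-3 - 4))) = -4 + (7*t)*((-1 + t)/(t - 7)) = -4 + (7*t)*((-1 + t)/(-7 + t)) = -4 + 7*t*(-1 + t)/(-7 + t))
L(-135) - 13643 = (28 - 11*(-135) + 7*(-135)²)/(-7 - 135) - 13643 = (28 + 1485 + 7*18225)/(-142) - 13643 = -(28 + 1485 + 127575)/142 - 13643 = -1/142*129088 - 13643 = -64544/71 - 13643 = -1033197/71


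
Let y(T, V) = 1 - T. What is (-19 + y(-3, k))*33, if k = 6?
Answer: -495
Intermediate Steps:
(-19 + y(-3, k))*33 = (-19 + (1 - 1*(-3)))*33 = (-19 + (1 + 3))*33 = (-19 + 4)*33 = -15*33 = -495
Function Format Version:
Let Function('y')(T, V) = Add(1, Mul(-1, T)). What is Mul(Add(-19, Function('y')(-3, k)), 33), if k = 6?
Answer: -495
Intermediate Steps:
Mul(Add(-19, Function('y')(-3, k)), 33) = Mul(Add(-19, Add(1, Mul(-1, -3))), 33) = Mul(Add(-19, Add(1, 3)), 33) = Mul(Add(-19, 4), 33) = Mul(-15, 33) = -495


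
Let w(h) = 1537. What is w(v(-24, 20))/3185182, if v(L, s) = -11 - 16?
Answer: 1537/3185182 ≈ 0.00048255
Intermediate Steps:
v(L, s) = -27
w(v(-24, 20))/3185182 = 1537/3185182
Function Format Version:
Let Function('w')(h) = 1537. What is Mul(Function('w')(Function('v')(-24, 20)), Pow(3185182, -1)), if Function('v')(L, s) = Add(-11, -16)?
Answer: Rational(1537, 3185182) ≈ 0.00048255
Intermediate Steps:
Function('v')(L, s) = -27
Mul(Function('w')(Function('v')(-24, 20)), Pow(3185182, -1)) = Mul(1537, Pow(3185182, -1)) = Mul(1537, Rational(1, 3185182)) = Rational(1537, 3185182)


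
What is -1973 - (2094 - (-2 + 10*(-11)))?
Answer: -4179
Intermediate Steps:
-1973 - (2094 - (-2 + 10*(-11))) = -1973 - (2094 - (-2 - 110)) = -1973 - (2094 - 1*(-112)) = -1973 - (2094 + 112) = -1973 - 1*2206 = -1973 - 2206 = -4179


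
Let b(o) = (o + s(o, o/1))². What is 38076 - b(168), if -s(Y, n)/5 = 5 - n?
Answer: -928213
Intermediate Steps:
s(Y, n) = -25 + 5*n (s(Y, n) = -5*(5 - n) = -25 + 5*n)
b(o) = (-25 + 6*o)² (b(o) = (o + (-25 + 5*(o/1)))² = (o + (-25 + 5*(o*1)))² = (o + (-25 + 5*o))² = (-25 + 6*o)²)
38076 - b(168) = 38076 - (-25 + 6*168)² = 38076 - (-25 + 1008)² = 38076 - 1*983² = 38076 - 1*966289 = 38076 - 966289 = -928213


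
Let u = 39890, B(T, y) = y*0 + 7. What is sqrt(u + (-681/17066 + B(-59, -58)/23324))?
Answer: sqrt(3357568876641703)/290122 ≈ 199.72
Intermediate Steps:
B(T, y) = 7 (B(T, y) = 0 + 7 = 7)
sqrt(u + (-681/17066 + B(-59, -58)/23324)) = sqrt(39890 + (-681/17066 + 7/23324)) = sqrt(39890 + (-681*1/17066 + 7*(1/23324))) = sqrt(39890 + (-681/17066 + 1/3332)) = sqrt(39890 - 160859/4061708) = sqrt(162021371261/4061708) = sqrt(3357568876641703)/290122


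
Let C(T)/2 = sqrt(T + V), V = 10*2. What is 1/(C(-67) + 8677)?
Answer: 8677/75290517 - 2*I*sqrt(47)/75290517 ≈ 0.00011525 - 1.8211e-7*I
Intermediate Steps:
V = 20
C(T) = 2*sqrt(20 + T) (C(T) = 2*sqrt(T + 20) = 2*sqrt(20 + T))
1/(C(-67) + 8677) = 1/(2*sqrt(20 - 67) + 8677) = 1/(2*sqrt(-47) + 8677) = 1/(2*(I*sqrt(47)) + 8677) = 1/(2*I*sqrt(47) + 8677) = 1/(8677 + 2*I*sqrt(47))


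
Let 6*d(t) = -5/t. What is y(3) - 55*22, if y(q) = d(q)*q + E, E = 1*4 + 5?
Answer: -7211/6 ≈ -1201.8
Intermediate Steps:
d(t) = -5/(6*t) (d(t) = (-5/t)/6 = -5/(6*t))
E = 9 (E = 4 + 5 = 9)
y(q) = 49/6 (y(q) = (-5/(6*q))*q + 9 = -⅚ + 9 = 49/6)
y(3) - 55*22 = 49/6 - 55*22 = 49/6 - 1210 = -7211/6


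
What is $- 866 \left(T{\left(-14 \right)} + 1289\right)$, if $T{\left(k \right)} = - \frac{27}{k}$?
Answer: $- \frac{7825609}{7} \approx -1.1179 \cdot 10^{6}$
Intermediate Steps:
$- 866 \left(T{\left(-14 \right)} + 1289\right) = - 866 \left(- \frac{27}{-14} + 1289\right) = - 866 \left(\left(-27\right) \left(- \frac{1}{14}\right) + 1289\right) = - 866 \left(\frac{27}{14} + 1289\right) = \left(-866\right) \frac{18073}{14} = - \frac{7825609}{7}$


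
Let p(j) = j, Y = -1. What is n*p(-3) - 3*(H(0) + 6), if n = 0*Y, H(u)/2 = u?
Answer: -18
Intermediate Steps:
H(u) = 2*u
n = 0 (n = 0*(-1) = 0)
n*p(-3) - 3*(H(0) + 6) = 0*(-3) - 3*(2*0 + 6) = 0 - 3*(0 + 6) = 0 - 3*6 = 0 - 18 = -18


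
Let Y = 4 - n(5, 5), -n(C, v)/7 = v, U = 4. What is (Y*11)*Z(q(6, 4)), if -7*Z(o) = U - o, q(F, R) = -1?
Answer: -2145/7 ≈ -306.43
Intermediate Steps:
Z(o) = -4/7 + o/7 (Z(o) = -(4 - o)/7 = -4/7 + o/7)
n(C, v) = -7*v
Y = 39 (Y = 4 - (-7)*5 = 4 - 1*(-35) = 4 + 35 = 39)
(Y*11)*Z(q(6, 4)) = (39*11)*(-4/7 + (⅐)*(-1)) = 429*(-4/7 - ⅐) = 429*(-5/7) = -2145/7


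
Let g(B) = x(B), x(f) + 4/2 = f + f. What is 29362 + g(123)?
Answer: 29606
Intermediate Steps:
x(f) = -2 + 2*f (x(f) = -2 + (f + f) = -2 + 2*f)
g(B) = -2 + 2*B
29362 + g(123) = 29362 + (-2 + 2*123) = 29362 + (-2 + 246) = 29362 + 244 = 29606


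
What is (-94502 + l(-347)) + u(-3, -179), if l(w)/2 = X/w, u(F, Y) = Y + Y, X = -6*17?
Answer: -32916216/347 ≈ -94859.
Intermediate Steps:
X = -102
u(F, Y) = 2*Y
l(w) = -204/w (l(w) = 2*(-102/w) = -204/w)
(-94502 + l(-347)) + u(-3, -179) = (-94502 - 204/(-347)) + 2*(-179) = (-94502 - 204*(-1/347)) - 358 = (-94502 + 204/347) - 358 = -32791990/347 - 358 = -32916216/347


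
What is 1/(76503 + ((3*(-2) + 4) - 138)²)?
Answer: 1/96103 ≈ 1.0406e-5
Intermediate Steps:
1/(76503 + ((3*(-2) + 4) - 138)²) = 1/(76503 + ((-6 + 4) - 138)²) = 1/(76503 + (-2 - 138)²) = 1/(76503 + (-140)²) = 1/(76503 + 19600) = 1/96103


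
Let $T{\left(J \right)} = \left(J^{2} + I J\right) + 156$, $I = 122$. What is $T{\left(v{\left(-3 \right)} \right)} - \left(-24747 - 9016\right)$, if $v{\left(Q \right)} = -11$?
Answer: $32698$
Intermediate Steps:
$T{\left(J \right)} = 156 + J^{2} + 122 J$ ($T{\left(J \right)} = \left(J^{2} + 122 J\right) + 156 = 156 + J^{2} + 122 J$)
$T{\left(v{\left(-3 \right)} \right)} - \left(-24747 - 9016\right) = \left(156 + \left(-11\right)^{2} + 122 \left(-11\right)\right) - \left(-24747 - 9016\right) = \left(156 + 121 - 1342\right) - \left(-24747 - 9016\right) = -1065 - -33763 = -1065 + 33763 = 32698$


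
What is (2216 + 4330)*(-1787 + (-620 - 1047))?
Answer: -22609884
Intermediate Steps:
(2216 + 4330)*(-1787 + (-620 - 1047)) = 6546*(-1787 - 1667) = 6546*(-3454) = -22609884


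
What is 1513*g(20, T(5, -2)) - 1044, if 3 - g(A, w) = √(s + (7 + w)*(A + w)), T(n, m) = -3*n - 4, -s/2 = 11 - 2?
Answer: 3495 - 1513*I*√30 ≈ 3495.0 - 8287.0*I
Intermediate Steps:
s = -18 (s = -2*(11 - 2) = -2*9 = -18)
T(n, m) = -4 - 3*n
g(A, w) = 3 - √(-18 + (7 + w)*(A + w))
1513*g(20, T(5, -2)) - 1044 = 1513*(3 - √(-18 + (-4 - 3*5)² + 7*20 + 7*(-4 - 3*5) + 20*(-4 - 3*5))) - 1044 = 1513*(3 - √(-18 + (-4 - 15)² + 140 + 7*(-4 - 15) + 20*(-4 - 15))) - 1044 = 1513*(3 - √(-18 + (-19)² + 140 + 7*(-19) + 20*(-19))) - 1044 = 1513*(3 - √(-18 + 361 + 140 - 133 - 380)) - 1044 = 1513*(3 - √(-30)) - 1044 = 1513*(3 - I*√30) - 1044 = (4539 - 1513*I*√30) - 1044 = 3495 - 1513*I*√30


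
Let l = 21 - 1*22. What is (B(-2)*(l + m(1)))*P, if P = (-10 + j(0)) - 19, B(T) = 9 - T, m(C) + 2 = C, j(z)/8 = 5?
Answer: -242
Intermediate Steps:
j(z) = 40 (j(z) = 8*5 = 40)
m(C) = -2 + C
l = -1 (l = 21 - 22 = -1)
P = 11 (P = (-10 + 40) - 19 = 30 - 19 = 11)
(B(-2)*(l + m(1)))*P = ((9 - 1*(-2))*(-1 + (-2 + 1)))*11 = ((9 + 2)*(-1 - 1))*11 = (11*(-2))*11 = -22*11 = -242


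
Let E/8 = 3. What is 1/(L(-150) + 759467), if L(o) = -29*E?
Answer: 1/758771 ≈ 1.3179e-6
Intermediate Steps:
E = 24 (E = 8*3 = 24)
L(o) = -696 (L(o) = -29*24 = -696)
1/(L(-150) + 759467) = 1/(-696 + 759467) = 1/758771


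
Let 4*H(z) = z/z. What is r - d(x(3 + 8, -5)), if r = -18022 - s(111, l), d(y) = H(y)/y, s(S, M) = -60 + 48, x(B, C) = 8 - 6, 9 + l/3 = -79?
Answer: -144081/8 ≈ -18010.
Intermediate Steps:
H(z) = ¼ (H(z) = (z/z)/4 = (¼)*1 = ¼)
l = -264 (l = -27 + 3*(-79) = -27 - 237 = -264)
x(B, C) = 2
s(S, M) = -12
d(y) = 1/(4*y)
r = -18010 (r = -18022 - 1*(-12) = -18022 + 12 = -18010)
r - d(x(3 + 8, -5)) = -18010 - 1/(4*2) = -18010 - 1*⅛ = -18010 - ⅛ = -144081/8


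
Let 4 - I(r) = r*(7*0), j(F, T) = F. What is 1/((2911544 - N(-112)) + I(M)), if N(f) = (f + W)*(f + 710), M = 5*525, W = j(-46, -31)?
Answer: 1/3006032 ≈ 3.3266e-7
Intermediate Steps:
W = -46
M = 2625
N(f) = (-46 + f)*(710 + f) (N(f) = (f - 46)*(f + 710) = (-46 + f)*(710 + f))
I(r) = 4 (I(r) = 4 - r*7*0 = 4 - r*0 = 4 - 1*0 = 4 + 0 = 4)
1/((2911544 - N(-112)) + I(M)) = 1/((2911544 - (-32660 + (-112)² + 664*(-112))) + 4) = 1/((2911544 - (-32660 + 12544 - 74368)) + 4) = 1/((2911544 - 1*(-94484)) + 4) = 1/((2911544 + 94484) + 4) = 1/(3006028 + 4) = 1/3006032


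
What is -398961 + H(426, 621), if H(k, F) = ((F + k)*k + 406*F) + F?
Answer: 299808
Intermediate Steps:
H(k, F) = 407*F + k*(F + k) (H(k, F) = (k*(F + k) + 406*F) + F = (406*F + k*(F + k)) + F = 407*F + k*(F + k))
-398961 + H(426, 621) = -398961 + (426**2 + 407*621 + 621*426) = -398961 + (181476 + 252747 + 264546) = -398961 + 698769 = 299808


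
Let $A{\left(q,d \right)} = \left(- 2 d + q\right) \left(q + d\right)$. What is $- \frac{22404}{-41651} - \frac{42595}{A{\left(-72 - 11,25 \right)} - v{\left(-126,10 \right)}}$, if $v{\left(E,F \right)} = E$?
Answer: $- \frac{45670771}{9329824} \approx -4.8951$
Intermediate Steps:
$A{\left(q,d \right)} = \left(d + q\right) \left(q - 2 d\right)$ ($A{\left(q,d \right)} = \left(q - 2 d\right) \left(d + q\right) = \left(d + q\right) \left(q - 2 d\right)$)
$- \frac{22404}{-41651} - \frac{42595}{A{\left(-72 - 11,25 \right)} - v{\left(-126,10 \right)}} = - \frac{22404}{-41651} - \frac{42595}{\left(\left(-72 - 11\right)^{2} - 2 \cdot 25^{2} - 25 \left(-72 - 11\right)\right) - -126} = \left(-22404\right) \left(- \frac{1}{41651}\right) - \frac{42595}{\left(\left(-83\right)^{2} - 1250 - 25 \left(-83\right)\right) + 126} = \frac{22404}{41651} - \frac{42595}{\left(6889 - 1250 + 2075\right) + 126} = \frac{22404}{41651} - \frac{42595}{7714 + 126} = \frac{22404}{41651} - \frac{42595}{7840} = \frac{22404}{41651} - \frac{1217}{224} = - \frac{45670771}{9329824}$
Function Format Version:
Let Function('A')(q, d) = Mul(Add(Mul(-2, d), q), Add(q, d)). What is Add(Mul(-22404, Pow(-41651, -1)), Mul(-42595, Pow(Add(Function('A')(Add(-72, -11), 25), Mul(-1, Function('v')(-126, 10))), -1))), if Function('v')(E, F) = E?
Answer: Rational(-45670771, 9329824) ≈ -4.8951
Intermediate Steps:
Function('A')(q, d) = Mul(Add(d, q), Add(q, Mul(-2, d))) (Function('A')(q, d) = Mul(Add(q, Mul(-2, d)), Add(d, q)) = Mul(Add(d, q), Add(q, Mul(-2, d))))
Add(Mul(-22404, Pow(-41651, -1)), Mul(-42595, Pow(Add(Function('A')(Add(-72, -11), 25), Mul(-1, Function('v')(-126, 10))), -1))) = Add(Mul(-22404, Pow(-41651, -1)), Mul(-42595, Pow(Add(Add(Pow(Add(-72, -11), 2), Mul(-2, Pow(25, 2)), Mul(-1, 25, Add(-72, -11))), Mul(-1, -126)), -1))) = Add(Mul(-22404, Rational(-1, 41651)), Mul(-42595, Pow(Add(Add(Pow(-83, 2), Mul(-2, 625), Mul(-1, 25, -83)), 126), -1))) = Add(Rational(22404, 41651), Mul(-42595, Pow(Add(Add(6889, -1250, 2075), 126), -1))) = Add(Rational(22404, 41651), Mul(-42595, Pow(Add(7714, 126), -1))) = Add(Rational(22404, 41651), Mul(-42595, Pow(7840, -1))) = Add(Rational(22404, 41651), Mul(-42595, Rational(1, 7840))) = Add(Rational(22404, 41651), Rational(-1217, 224)) = Rational(-45670771, 9329824)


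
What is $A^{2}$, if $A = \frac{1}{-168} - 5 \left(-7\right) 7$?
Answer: $\frac{1694063281}{28224} \approx 60022.0$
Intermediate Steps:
$A = \frac{41159}{168}$ ($A = - \frac{1}{168} - \left(-35\right) 7 = - \frac{1}{168} - -245 = - \frac{1}{168} + 245 = \frac{41159}{168} \approx 244.99$)
$A^{2} = \left(\frac{41159}{168}\right)^{2} = \frac{1694063281}{28224}$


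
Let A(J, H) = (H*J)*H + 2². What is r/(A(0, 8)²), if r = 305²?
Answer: 93025/16 ≈ 5814.1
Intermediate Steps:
A(J, H) = 4 + J*H² (A(J, H) = J*H² + 4 = 4 + J*H²)
r = 93025
r/(A(0, 8)²) = 93025/((4 + 0*8²)²) = 93025/((4 + 0*64)²) = 93025/((4 + 0)²) = 93025/(4²) = 93025/16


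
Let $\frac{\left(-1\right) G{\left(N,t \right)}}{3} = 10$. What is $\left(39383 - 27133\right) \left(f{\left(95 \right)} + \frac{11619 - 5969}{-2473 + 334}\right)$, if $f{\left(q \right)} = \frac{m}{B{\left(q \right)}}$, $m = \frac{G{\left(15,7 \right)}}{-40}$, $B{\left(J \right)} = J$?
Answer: $- \frac{2622214175}{81282} \approx -32261.0$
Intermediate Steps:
$G{\left(N,t \right)} = -30$ ($G{\left(N,t \right)} = \left(-3\right) 10 = -30$)
$m = \frac{3}{4}$ ($m = - \frac{30}{-40} = \left(-30\right) \left(- \frac{1}{40}\right) = \frac{3}{4} \approx 0.75$)
$f{\left(q \right)} = \frac{3}{4 q}$
$\left(39383 - 27133\right) \left(f{\left(95 \right)} + \frac{11619 - 5969}{-2473 + 334}\right) = \left(39383 - 27133\right) \left(\frac{3}{4 \cdot 95} + \frac{11619 - 5969}{-2473 + 334}\right) = 12250 \left(\frac{3}{4} \cdot \frac{1}{95} + \frac{5650}{-2139}\right) = 12250 \left(\frac{3}{380} + 5650 \left(- \frac{1}{2139}\right)\right) = 12250 \left(\frac{3}{380} - \frac{5650}{2139}\right) = 12250 \left(- \frac{2140583}{812820}\right) = - \frac{2622214175}{81282}$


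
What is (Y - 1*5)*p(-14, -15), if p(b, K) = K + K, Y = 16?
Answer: -330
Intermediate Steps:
p(b, K) = 2*K
(Y - 1*5)*p(-14, -15) = (16 - 1*5)*(2*(-15)) = (16 - 5)*(-30) = 11*(-30) = -330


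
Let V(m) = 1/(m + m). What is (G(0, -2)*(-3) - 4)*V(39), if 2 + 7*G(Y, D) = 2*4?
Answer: -23/273 ≈ -0.084249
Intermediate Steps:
V(m) = 1/(2*m)
G(Y, D) = 6/7 (G(Y, D) = -2/7 + (2*4)/7 = -2/7 + (⅐)*8 = -2/7 + 8/7 = 6/7)
(G(0, -2)*(-3) - 4)*V(39) = ((6/7)*(-3) - 4)*((½)/39) = (-18/7 - 4)*((½)*(1/39)) = -46/7*1/78 = -23/273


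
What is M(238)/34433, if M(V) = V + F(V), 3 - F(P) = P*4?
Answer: -711/34433 ≈ -0.020649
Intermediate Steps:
F(P) = 3 - 4*P (F(P) = 3 - P*4 = 3 - 4*P)
M(V) = 3 - 3*V (M(V) = V + (3 - 4*V) = 3 - 3*V)
M(238)/34433 = (3 - 3*238)/34433 = (3 - 714)*(1/34433) = -711*1/34433 = -711/34433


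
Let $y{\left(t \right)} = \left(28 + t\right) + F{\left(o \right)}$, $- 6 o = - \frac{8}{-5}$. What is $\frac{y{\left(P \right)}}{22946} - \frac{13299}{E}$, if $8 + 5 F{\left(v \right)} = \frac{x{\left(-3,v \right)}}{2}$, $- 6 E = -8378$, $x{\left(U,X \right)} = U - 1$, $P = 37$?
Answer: $- \frac{130744665}{13731542} \approx -9.5215$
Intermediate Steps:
$x{\left(U,X \right)} = -1 + U$ ($x{\left(U,X \right)} = U - 1 = -1 + U$)
$E = \frac{4189}{3}$ ($E = \left(- \frac{1}{6}\right) \left(-8378\right) = \frac{4189}{3} \approx 1396.3$)
$o = - \frac{4}{15}$ ($o = - \frac{\left(-8\right) \frac{1}{-5}}{6} = - \frac{\left(-8\right) \left(- \frac{1}{5}\right)}{6} = \left(- \frac{1}{6}\right) \frac{8}{5} = - \frac{4}{15} \approx -0.26667$)
$F{\left(v \right)} = -2$ ($F{\left(v \right)} = - \frac{8}{5} + \frac{\left(-1 - 3\right) \frac{1}{2}}{5} = - \frac{8}{5} + \frac{\left(-4\right) \frac{1}{2}}{5} = - \frac{8}{5} + \frac{1}{5} \left(-2\right) = - \frac{8}{5} - \frac{2}{5} = -2$)
$y{\left(t \right)} = 26 + t$ ($y{\left(t \right)} = \left(28 + t\right) - 2 = 26 + t$)
$\frac{y{\left(P \right)}}{22946} - \frac{13299}{E} = \frac{26 + 37}{22946} - \frac{13299}{\frac{4189}{3}} = 63 \cdot \frac{1}{22946} - \frac{39897}{4189} = \frac{9}{3278} - \frac{39897}{4189} = - \frac{130744665}{13731542}$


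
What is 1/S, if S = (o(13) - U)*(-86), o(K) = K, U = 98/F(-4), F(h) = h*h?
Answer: -4/2365 ≈ -0.0016913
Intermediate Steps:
F(h) = h²
U = 49/8 (U = 98/((-4)²) = 98/16 = 98*(1/16) = 49/8 ≈ 6.1250)
S = -2365/4 (S = (13 - 1*49/8)*(-86) = (13 - 49/8)*(-86) = (55/8)*(-86) = -2365/4 ≈ -591.25)
1/S = 1/(-2365/4) = -4/2365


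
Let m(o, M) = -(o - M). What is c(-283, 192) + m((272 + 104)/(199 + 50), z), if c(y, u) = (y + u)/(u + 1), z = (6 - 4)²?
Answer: 97001/48057 ≈ 2.0185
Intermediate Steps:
z = 4 (z = 2² = 4)
c(y, u) = (u + y)/(1 + u)
m(o, M) = M - o
c(-283, 192) + m((272 + 104)/(199 + 50), z) = (192 - 283)/(1 + 192) + (4 - (272 + 104)/(199 + 50)) = -91/193 + (4 - 376/249) = -91/193 + 620/249 = 97001/48057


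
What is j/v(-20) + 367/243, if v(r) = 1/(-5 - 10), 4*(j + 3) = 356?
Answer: -313103/243 ≈ -1288.5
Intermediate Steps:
j = 86 (j = -3 + (1/4)*356 = -3 + 89 = 86)
v(r) = -1/15 (v(r) = 1/(-15) = -1/15)
j/v(-20) + 367/243 = 86/(-1/15) + 367/243 = 86*(-15) + 367*(1/243) = -1290 + 367/243 = -313103/243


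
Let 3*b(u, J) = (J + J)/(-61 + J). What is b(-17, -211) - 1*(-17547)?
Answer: 7159387/408 ≈ 17548.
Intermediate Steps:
b(u, J) = 2*J/(3*(-61 + J)) (b(u, J) = ((J + J)/(-61 + J))/3 = ((2*J)/(-61 + J))/3 = (2*J/(-61 + J))/3 = 2*J/(3*(-61 + J)))
b(-17, -211) - 1*(-17547) = (⅔)*(-211)/(-61 - 211) - 1*(-17547) = (⅔)*(-211)/(-272) + 17547 = (⅔)*(-211)*(-1/272) + 17547 = 211/408 + 17547 = 7159387/408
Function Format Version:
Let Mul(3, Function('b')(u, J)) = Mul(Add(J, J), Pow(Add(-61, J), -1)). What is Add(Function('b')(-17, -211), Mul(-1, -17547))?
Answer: Rational(7159387, 408) ≈ 17548.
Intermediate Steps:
Function('b')(u, J) = Mul(Rational(2, 3), J, Pow(Add(-61, J), -1)) (Function('b')(u, J) = Mul(Rational(1, 3), Mul(Add(J, J), Pow(Add(-61, J), -1))) = Mul(Rational(1, 3), Mul(Mul(2, J), Pow(Add(-61, J), -1))) = Mul(Rational(1, 3), Mul(2, J, Pow(Add(-61, J), -1))) = Mul(Rational(2, 3), J, Pow(Add(-61, J), -1)))
Add(Function('b')(-17, -211), Mul(-1, -17547)) = Add(Mul(Rational(2, 3), -211, Pow(Add(-61, -211), -1)), Mul(-1, -17547)) = Add(Mul(Rational(2, 3), -211, Pow(-272, -1)), 17547) = Add(Mul(Rational(2, 3), -211, Rational(-1, 272)), 17547) = Add(Rational(211, 408), 17547) = Rational(7159387, 408)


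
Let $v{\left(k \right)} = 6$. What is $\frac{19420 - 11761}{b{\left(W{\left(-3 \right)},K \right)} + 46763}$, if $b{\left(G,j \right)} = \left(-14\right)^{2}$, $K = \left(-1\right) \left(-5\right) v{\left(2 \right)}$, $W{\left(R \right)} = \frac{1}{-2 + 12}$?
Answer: $\frac{2553}{15653} \approx 0.1631$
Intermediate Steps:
$W{\left(R \right)} = \frac{1}{10}$
$K = 30$ ($K = \left(-1\right) \left(-5\right) 6 = 5 \cdot 6 = 30$)
$b{\left(G,j \right)} = 196$
$\frac{19420 - 11761}{b{\left(W{\left(-3 \right)},K \right)} + 46763} = \frac{19420 - 11761}{196 + 46763} = \frac{7659}{46959} = 7659 \cdot \frac{1}{46959} = \frac{2553}{15653}$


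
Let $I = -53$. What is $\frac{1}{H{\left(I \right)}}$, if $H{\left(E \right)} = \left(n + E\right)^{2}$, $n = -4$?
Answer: $\frac{1}{3249} \approx 0.00030779$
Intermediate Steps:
$H{\left(E \right)} = \left(-4 + E\right)^{2}$
$\frac{1}{H{\left(I \right)}} = \frac{1}{\left(-4 - 53\right)^{2}} = \frac{1}{\left(-57\right)^{2}} = \frac{1}{3249}$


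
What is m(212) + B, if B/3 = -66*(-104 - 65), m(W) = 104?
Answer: 33566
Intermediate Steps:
B = 33462 (B = 3*(-66*(-104 - 65)) = 3*(-66*(-169)) = 3*11154 = 33462)
m(212) + B = 104 + 33462 = 33566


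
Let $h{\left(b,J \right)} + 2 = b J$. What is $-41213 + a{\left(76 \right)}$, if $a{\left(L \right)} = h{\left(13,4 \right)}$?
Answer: $-41163$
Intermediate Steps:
$h{\left(b,J \right)} = -2 + J b$ ($h{\left(b,J \right)} = -2 + b J = -2 + J b$)
$a{\left(L \right)} = 50$ ($a{\left(L \right)} = -2 + 4 \cdot 13 = -2 + 52 = 50$)
$-41213 + a{\left(76 \right)} = -41213 + 50 = -41163$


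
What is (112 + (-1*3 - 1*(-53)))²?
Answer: 26244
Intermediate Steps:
(112 + (-1*3 - 1*(-53)))² = (112 + (-3 + 53))² = (112 + 50)² = 162² = 26244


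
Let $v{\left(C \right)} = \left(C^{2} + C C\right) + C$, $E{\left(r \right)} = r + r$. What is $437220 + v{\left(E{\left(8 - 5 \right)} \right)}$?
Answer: $437298$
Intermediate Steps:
$E{\left(r \right)} = 2 r$
$v{\left(C \right)} = C + 2 C^{2}$ ($v{\left(C \right)} = \left(C^{2} + C^{2}\right) + C = 2 C^{2} + C = C + 2 C^{2}$)
$437220 + v{\left(E{\left(8 - 5 \right)} \right)} = 437220 + 2 \left(8 - 5\right) \left(1 + 2 \cdot 2 \left(8 - 5\right)\right) = 437220 + 2 \cdot 3 \left(1 + 2 \cdot 2 \cdot 3\right) = 437220 + 6 \left(1 + 2 \cdot 6\right) = 437220 + 6 \left(1 + 12\right) = 437220 + 6 \cdot 13 = 437220 + 78 = 437298$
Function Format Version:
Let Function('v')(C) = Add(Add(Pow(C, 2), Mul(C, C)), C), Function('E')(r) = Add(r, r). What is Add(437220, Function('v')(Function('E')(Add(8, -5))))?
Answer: 437298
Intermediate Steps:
Function('E')(r) = Mul(2, r)
Function('v')(C) = Add(C, Mul(2, Pow(C, 2))) (Function('v')(C) = Add(Add(Pow(C, 2), Pow(C, 2)), C) = Add(Mul(2, Pow(C, 2)), C) = Add(C, Mul(2, Pow(C, 2))))
Add(437220, Function('v')(Function('E')(Add(8, -5)))) = Add(437220, Mul(Mul(2, Add(8, -5)), Add(1, Mul(2, Mul(2, Add(8, -5)))))) = Add(437220, Mul(Mul(2, 3), Add(1, Mul(2, Mul(2, 3))))) = Add(437220, Mul(6, Add(1, Mul(2, 6)))) = Add(437220, Mul(6, Add(1, 12))) = Add(437220, Mul(6, 13)) = Add(437220, 78) = 437298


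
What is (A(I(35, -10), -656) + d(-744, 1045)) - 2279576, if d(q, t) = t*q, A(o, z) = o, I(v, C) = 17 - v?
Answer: -3057074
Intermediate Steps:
d(q, t) = q*t
(A(I(35, -10), -656) + d(-744, 1045)) - 2279576 = ((17 - 1*35) - 744*1045) - 2279576 = ((17 - 35) - 777480) - 2279576 = (-18 - 777480) - 2279576 = -777498 - 2279576 = -3057074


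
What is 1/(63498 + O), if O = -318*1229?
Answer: -1/327324 ≈ -3.0551e-6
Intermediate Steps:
O = -390822
1/(63498 + O) = 1/(63498 - 390822) = 1/(-327324) = -1/327324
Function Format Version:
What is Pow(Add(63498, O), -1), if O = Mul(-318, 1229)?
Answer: Rational(-1, 327324) ≈ -3.0551e-6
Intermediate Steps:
O = -390822
Pow(Add(63498, O), -1) = Pow(Add(63498, -390822), -1) = Pow(-327324, -1) = Rational(-1, 327324)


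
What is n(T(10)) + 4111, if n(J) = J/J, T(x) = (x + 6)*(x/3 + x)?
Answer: 4112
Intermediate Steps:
T(x) = 4*x*(6 + x)/3 (T(x) = (6 + x)*(x*(⅓) + x) = (6 + x)*(x/3 + x) = (6 + x)*(4*x/3) = 4*x*(6 + x)/3)
n(J) = 1
n(T(10)) + 4111 = 1 + 4111 = 4112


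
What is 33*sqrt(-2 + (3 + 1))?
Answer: 33*sqrt(2) ≈ 46.669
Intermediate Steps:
33*sqrt(-2 + (3 + 1)) = 33*sqrt(-2 + 4) = 33*sqrt(2)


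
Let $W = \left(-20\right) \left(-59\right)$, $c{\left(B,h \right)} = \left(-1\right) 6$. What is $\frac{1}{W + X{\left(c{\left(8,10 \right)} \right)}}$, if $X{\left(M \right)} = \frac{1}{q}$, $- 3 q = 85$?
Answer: $\frac{85}{100297} \approx 0.00084748$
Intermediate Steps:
$q = - \frac{85}{3}$ ($q = \left(- \frac{1}{3}\right) 85 = - \frac{85}{3} \approx -28.333$)
$c{\left(B,h \right)} = -6$
$W = 1180$
$X{\left(M \right)} = - \frac{3}{85}$ ($X{\left(M \right)} = \frac{1}{- \frac{85}{3}} = - \frac{3}{85}$)
$\frac{1}{W + X{\left(c{\left(8,10 \right)} \right)}} = \frac{1}{1180 - \frac{3}{85}} = \frac{1}{\frac{100297}{85}} = \frac{85}{100297}$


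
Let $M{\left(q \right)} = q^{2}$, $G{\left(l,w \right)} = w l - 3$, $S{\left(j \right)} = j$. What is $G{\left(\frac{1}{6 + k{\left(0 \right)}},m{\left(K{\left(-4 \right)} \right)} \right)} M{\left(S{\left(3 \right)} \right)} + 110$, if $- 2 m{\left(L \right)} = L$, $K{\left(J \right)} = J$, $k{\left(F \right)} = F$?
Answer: $86$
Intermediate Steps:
$m{\left(L \right)} = - \frac{L}{2}$
$G{\left(l,w \right)} = -3 + l w$ ($G{\left(l,w \right)} = l w - 3 = -3 + l w$)
$G{\left(\frac{1}{6 + k{\left(0 \right)}},m{\left(K{\left(-4 \right)} \right)} \right)} M{\left(S{\left(3 \right)} \right)} + 110 = \left(-3 + \frac{\left(- \frac{1}{2}\right) \left(-4\right)}{6 + 0}\right) 3^{2} + 110 = \left(-3 + \frac{1}{6} \cdot 2\right) 9 + 110 = \left(-3 + \frac{1}{3}\right) 9 + 110 = \left(- \frac{8}{3}\right) 9 + 110 = -24 + 110 = 86$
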